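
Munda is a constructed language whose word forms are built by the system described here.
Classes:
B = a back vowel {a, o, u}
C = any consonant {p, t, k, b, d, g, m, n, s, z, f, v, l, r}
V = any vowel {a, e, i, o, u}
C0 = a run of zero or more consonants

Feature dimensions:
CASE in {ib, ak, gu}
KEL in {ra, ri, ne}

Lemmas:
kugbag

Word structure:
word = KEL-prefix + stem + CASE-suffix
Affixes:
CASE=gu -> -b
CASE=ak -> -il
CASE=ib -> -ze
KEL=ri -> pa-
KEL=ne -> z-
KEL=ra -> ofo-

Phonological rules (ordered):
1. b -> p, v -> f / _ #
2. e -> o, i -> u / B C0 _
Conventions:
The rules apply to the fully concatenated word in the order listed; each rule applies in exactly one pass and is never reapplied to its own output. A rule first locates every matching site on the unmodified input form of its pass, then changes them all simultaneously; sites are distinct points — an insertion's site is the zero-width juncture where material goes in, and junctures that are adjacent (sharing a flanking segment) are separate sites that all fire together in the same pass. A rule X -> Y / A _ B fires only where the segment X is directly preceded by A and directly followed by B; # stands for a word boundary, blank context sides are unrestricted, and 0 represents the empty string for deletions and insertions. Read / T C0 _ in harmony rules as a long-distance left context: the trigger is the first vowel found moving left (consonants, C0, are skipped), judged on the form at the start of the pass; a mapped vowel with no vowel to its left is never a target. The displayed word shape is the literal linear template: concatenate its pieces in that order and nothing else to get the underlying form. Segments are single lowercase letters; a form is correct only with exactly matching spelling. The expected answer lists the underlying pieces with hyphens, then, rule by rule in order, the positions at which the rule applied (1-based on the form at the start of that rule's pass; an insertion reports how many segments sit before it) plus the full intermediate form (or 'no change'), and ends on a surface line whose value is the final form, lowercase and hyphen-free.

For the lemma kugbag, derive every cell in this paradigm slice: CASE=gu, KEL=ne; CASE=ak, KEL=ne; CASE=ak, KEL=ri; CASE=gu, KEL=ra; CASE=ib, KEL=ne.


cell CASE=gu, KEL=ne:
underlying: z-kugbag-b
1. b -> p, v -> f / _ #: fires at position(s) 8: zkugbagp
2. e -> o, i -> u / B C0 _: no change
surface: zkugbagp

cell CASE=ak, KEL=ne:
underlying: z-kugbag-il
1. b -> p, v -> f / _ #: no change
2. e -> o, i -> u / B C0 _: fires at position(s) 8: zkugbagul
surface: zkugbagul

cell CASE=ak, KEL=ri:
underlying: pa-kugbag-il
1. b -> p, v -> f / _ #: no change
2. e -> o, i -> u / B C0 _: fires at position(s) 9: pakugbagul
surface: pakugbagul

cell CASE=gu, KEL=ra:
underlying: ofo-kugbag-b
1. b -> p, v -> f / _ #: fires at position(s) 10: ofokugbagp
2. e -> o, i -> u / B C0 _: no change
surface: ofokugbagp

cell CASE=ib, KEL=ne:
underlying: z-kugbag-ze
1. b -> p, v -> f / _ #: no change
2. e -> o, i -> u / B C0 _: fires at position(s) 9: zkugbagzo
surface: zkugbagzo


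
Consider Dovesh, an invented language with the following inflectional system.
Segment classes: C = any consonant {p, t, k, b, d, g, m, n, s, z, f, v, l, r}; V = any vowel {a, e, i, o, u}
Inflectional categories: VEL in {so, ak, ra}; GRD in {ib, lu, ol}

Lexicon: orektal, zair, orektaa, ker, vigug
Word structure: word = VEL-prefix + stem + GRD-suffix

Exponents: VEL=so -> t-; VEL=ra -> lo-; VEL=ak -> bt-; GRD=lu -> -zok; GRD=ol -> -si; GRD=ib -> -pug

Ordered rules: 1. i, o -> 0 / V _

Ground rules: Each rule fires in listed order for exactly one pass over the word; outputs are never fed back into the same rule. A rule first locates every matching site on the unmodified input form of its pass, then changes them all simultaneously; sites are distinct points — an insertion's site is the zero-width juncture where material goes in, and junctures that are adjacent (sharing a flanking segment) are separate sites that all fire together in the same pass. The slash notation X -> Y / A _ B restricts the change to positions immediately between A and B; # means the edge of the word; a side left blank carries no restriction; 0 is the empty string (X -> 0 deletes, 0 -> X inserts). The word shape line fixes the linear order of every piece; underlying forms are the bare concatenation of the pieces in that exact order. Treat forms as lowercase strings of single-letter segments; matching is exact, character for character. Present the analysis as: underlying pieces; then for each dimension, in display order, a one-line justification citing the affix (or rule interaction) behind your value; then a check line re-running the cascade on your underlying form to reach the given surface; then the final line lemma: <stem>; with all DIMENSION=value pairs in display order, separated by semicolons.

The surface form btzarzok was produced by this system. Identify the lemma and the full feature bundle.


underlying: bt-zair-zok
VEL=ak - signalled by the affix bt-
GRD=lu - signalled by the affix -zok
check: btzairzok -> btzarzok
lemma: zair; VEL=ak; GRD=lu


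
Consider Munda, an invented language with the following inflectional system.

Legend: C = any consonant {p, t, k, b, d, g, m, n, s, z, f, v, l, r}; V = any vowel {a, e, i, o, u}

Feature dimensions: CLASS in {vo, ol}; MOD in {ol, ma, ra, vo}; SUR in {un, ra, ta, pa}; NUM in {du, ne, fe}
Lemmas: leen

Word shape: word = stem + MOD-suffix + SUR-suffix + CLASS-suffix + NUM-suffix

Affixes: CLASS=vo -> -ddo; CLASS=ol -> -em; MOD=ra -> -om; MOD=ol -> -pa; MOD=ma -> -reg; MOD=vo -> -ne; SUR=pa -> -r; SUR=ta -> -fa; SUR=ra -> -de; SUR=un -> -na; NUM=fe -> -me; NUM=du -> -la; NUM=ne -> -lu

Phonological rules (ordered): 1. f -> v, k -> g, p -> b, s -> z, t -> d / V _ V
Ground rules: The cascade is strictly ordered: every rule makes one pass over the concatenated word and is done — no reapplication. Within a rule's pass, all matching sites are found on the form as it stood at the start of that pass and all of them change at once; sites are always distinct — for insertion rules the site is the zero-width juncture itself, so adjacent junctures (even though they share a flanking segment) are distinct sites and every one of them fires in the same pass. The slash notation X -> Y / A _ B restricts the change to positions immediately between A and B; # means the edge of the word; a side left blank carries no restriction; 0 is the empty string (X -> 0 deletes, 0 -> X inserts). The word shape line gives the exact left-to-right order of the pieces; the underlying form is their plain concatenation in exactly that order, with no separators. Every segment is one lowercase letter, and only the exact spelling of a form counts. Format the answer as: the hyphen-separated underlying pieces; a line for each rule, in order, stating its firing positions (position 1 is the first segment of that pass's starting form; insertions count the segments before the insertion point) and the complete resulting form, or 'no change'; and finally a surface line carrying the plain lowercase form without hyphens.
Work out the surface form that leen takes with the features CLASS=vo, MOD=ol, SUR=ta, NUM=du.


underlying: leen-pa-fa-ddo-la
1. f -> v, k -> g, p -> b, s -> z, t -> d / V _ V: fires at position(s) 7: leenpavaddola
surface: leenpavaddola


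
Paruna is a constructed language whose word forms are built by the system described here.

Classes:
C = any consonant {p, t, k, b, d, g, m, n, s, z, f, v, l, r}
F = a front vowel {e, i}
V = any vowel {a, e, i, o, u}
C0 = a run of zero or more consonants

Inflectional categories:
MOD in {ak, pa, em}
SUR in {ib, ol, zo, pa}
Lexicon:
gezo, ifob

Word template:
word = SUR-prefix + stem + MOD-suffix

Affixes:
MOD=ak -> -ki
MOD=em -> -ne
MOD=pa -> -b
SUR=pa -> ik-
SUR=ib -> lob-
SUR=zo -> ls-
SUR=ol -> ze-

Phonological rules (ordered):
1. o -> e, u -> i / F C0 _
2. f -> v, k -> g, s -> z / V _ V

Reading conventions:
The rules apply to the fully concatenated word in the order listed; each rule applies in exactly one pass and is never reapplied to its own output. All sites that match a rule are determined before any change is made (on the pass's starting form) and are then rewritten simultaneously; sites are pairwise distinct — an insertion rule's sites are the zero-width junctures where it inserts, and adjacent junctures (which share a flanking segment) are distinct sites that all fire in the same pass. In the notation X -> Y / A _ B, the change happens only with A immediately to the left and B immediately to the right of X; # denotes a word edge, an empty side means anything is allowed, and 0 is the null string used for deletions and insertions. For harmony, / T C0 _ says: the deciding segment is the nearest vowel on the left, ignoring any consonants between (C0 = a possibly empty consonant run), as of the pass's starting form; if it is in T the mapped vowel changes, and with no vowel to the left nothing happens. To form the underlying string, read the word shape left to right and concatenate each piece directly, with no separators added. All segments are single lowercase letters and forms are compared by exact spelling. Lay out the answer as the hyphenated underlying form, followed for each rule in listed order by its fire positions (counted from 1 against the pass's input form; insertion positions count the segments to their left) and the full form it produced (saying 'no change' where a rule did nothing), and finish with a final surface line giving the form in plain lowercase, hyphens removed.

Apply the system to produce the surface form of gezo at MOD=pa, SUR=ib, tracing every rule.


underlying: lob-gezo-b
1. o -> e, u -> i / F C0 _: fires at position(s) 7: lobgezeb
2. f -> v, k -> g, s -> z / V _ V: no change
surface: lobgezeb


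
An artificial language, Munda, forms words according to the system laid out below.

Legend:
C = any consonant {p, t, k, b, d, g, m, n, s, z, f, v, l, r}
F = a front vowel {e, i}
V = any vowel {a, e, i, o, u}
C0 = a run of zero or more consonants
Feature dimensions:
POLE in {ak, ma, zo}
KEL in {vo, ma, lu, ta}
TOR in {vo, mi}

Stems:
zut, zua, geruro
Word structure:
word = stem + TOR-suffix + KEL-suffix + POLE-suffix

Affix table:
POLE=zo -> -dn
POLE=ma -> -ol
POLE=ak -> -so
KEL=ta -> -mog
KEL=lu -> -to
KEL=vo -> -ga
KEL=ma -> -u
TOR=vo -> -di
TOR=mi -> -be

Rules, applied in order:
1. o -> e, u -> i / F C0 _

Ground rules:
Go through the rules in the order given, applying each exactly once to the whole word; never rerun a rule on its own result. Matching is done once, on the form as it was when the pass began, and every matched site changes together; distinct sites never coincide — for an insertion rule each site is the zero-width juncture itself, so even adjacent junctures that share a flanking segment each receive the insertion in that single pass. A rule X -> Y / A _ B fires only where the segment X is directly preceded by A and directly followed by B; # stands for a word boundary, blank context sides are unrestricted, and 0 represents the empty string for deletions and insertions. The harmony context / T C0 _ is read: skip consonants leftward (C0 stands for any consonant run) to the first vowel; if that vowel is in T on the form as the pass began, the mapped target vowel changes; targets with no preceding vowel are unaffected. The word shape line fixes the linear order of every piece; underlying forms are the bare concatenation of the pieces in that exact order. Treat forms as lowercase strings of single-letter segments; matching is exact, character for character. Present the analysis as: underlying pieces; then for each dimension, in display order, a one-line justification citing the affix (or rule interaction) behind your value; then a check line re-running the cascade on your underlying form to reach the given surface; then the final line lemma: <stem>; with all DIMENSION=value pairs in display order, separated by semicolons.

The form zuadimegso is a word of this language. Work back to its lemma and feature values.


underlying: zua-di-mog-so
POLE=ak - signalled by the affix -so
KEL=ta - signalled by the affix -mog
TOR=vo - signalled by the affix -di
check: zuadimogso -> zuadimegso
lemma: zua; POLE=ak; KEL=ta; TOR=vo


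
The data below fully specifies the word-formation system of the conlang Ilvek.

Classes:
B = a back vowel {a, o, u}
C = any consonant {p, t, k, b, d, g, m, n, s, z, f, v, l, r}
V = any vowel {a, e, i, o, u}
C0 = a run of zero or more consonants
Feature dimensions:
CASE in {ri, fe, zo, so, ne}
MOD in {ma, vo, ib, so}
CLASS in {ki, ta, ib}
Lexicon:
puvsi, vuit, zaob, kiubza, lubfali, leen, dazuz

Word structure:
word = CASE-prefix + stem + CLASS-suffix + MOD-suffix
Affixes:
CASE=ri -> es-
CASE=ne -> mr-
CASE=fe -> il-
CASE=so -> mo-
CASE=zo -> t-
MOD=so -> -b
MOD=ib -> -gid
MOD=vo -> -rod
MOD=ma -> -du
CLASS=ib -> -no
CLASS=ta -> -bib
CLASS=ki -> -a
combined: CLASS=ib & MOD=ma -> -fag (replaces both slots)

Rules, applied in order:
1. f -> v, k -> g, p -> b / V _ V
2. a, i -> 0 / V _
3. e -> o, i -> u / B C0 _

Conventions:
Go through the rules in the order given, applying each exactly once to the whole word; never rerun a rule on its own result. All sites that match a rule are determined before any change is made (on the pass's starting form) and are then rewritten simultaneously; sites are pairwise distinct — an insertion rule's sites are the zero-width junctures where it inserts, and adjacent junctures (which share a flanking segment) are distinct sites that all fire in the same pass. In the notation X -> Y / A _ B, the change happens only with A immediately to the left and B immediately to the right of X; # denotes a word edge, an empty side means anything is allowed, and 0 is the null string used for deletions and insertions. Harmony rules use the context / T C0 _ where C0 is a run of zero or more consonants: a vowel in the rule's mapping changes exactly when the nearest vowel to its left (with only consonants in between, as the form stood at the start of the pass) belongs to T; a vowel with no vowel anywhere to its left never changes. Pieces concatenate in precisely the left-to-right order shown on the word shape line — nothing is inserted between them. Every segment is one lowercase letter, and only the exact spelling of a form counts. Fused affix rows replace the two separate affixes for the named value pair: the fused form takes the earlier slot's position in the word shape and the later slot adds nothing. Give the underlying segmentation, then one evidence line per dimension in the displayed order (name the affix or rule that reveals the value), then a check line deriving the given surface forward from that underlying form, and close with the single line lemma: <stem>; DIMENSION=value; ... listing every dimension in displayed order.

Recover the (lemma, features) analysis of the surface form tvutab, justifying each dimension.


underlying: t-vuit-a-b
CASE=zo - signalled by the affix t-
MOD=so - signalled by the affix -b
CLASS=ki - signalled by the affix -a
check: tvuitab -> tvuitab -> tvutab -> tvutab
lemma: vuit; CASE=zo; MOD=so; CLASS=ki


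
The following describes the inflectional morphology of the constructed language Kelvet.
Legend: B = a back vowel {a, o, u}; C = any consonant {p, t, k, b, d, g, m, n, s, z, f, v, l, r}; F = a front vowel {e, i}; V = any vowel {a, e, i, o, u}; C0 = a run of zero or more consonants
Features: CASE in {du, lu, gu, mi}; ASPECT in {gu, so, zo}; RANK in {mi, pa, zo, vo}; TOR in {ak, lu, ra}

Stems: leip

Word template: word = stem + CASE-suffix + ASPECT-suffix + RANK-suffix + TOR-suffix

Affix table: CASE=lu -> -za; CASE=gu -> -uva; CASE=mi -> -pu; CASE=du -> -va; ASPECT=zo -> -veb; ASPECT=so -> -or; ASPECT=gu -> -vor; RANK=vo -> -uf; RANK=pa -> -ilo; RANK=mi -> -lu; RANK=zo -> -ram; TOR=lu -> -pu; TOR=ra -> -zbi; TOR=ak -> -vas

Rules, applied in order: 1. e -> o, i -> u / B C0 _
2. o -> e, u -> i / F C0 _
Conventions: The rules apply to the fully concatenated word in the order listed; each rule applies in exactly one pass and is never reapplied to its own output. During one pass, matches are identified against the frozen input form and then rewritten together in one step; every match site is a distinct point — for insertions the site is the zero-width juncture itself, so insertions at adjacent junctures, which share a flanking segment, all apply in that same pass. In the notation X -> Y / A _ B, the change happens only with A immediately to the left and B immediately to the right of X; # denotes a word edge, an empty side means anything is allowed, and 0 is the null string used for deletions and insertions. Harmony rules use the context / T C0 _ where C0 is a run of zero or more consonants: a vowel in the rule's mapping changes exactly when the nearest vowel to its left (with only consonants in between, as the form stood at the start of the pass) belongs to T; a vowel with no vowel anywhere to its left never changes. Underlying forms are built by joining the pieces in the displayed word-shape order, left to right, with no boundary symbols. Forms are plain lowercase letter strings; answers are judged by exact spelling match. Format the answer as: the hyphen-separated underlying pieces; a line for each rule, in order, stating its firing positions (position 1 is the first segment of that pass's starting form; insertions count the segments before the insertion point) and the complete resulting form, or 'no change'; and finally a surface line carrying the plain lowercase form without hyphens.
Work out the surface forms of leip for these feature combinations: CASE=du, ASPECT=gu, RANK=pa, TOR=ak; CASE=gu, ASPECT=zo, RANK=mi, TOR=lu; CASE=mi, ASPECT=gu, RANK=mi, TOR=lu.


cell CASE=du, ASPECT=gu, RANK=pa, TOR=ak:
underlying: leip-va-vor-ilo-vas
1. e -> o, i -> u / B C0 _: fires at position(s) 10: leipvavorulovas
2. o -> e, u -> i / F C0 _: no change
surface: leipvavorulovas

cell CASE=gu, ASPECT=zo, RANK=mi, TOR=lu:
underlying: leip-uva-veb-lu-pu
1. e -> o, i -> u / B C0 _: fires at position(s) 9: leipuvavoblupu
2. o -> e, u -> i / F C0 _: fires at position(s) 5: leipivavoblupu
surface: leipivavoblupu

cell CASE=mi, ASPECT=gu, RANK=mi, TOR=lu:
underlying: leip-pu-vor-lu-pu
1. e -> o, i -> u / B C0 _: no change
2. o -> e, u -> i / F C0 _: fires at position(s) 6: leippivorlupu
surface: leippivorlupu


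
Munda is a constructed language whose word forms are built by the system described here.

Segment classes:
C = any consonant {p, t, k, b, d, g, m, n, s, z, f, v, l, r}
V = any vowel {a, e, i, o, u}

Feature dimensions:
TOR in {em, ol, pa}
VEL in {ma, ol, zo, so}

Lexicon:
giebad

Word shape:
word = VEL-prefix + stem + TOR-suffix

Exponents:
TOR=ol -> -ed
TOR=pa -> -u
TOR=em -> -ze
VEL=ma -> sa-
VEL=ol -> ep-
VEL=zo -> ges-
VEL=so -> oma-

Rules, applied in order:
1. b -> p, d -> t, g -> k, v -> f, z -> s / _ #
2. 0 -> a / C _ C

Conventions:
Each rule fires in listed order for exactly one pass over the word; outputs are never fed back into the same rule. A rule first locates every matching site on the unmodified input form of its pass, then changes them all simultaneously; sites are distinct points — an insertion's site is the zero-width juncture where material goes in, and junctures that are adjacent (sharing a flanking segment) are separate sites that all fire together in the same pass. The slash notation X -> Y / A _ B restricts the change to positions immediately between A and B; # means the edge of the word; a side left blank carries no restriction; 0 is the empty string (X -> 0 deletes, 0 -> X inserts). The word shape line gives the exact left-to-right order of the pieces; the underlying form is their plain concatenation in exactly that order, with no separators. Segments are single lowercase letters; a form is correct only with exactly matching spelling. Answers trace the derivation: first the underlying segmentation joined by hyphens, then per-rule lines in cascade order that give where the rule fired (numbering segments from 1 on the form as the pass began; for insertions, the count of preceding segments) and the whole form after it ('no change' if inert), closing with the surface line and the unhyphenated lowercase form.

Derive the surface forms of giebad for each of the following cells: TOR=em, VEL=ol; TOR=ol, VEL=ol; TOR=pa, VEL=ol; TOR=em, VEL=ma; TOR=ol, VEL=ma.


cell TOR=em, VEL=ol:
underlying: ep-giebad-ze
1. b -> p, d -> t, g -> k, v -> f, z -> s / _ #: no change
2. 0 -> a / C _ C: inserts after position(s) 2, 8: epagiebadaze
surface: epagiebadaze

cell TOR=ol, VEL=ol:
underlying: ep-giebad-ed
1. b -> p, d -> t, g -> k, v -> f, z -> s / _ #: fires at position(s) 10: epgiebadet
2. 0 -> a / C _ C: inserts after position(s) 2: epagiebadet
surface: epagiebadet

cell TOR=pa, VEL=ol:
underlying: ep-giebad-u
1. b -> p, d -> t, g -> k, v -> f, z -> s / _ #: no change
2. 0 -> a / C _ C: inserts after position(s) 2: epagiebadu
surface: epagiebadu

cell TOR=em, VEL=ma:
underlying: sa-giebad-ze
1. b -> p, d -> t, g -> k, v -> f, z -> s / _ #: no change
2. 0 -> a / C _ C: inserts after position(s) 8: sagiebadaze
surface: sagiebadaze

cell TOR=ol, VEL=ma:
underlying: sa-giebad-ed
1. b -> p, d -> t, g -> k, v -> f, z -> s / _ #: fires at position(s) 10: sagiebadet
2. 0 -> a / C _ C: no change
surface: sagiebadet


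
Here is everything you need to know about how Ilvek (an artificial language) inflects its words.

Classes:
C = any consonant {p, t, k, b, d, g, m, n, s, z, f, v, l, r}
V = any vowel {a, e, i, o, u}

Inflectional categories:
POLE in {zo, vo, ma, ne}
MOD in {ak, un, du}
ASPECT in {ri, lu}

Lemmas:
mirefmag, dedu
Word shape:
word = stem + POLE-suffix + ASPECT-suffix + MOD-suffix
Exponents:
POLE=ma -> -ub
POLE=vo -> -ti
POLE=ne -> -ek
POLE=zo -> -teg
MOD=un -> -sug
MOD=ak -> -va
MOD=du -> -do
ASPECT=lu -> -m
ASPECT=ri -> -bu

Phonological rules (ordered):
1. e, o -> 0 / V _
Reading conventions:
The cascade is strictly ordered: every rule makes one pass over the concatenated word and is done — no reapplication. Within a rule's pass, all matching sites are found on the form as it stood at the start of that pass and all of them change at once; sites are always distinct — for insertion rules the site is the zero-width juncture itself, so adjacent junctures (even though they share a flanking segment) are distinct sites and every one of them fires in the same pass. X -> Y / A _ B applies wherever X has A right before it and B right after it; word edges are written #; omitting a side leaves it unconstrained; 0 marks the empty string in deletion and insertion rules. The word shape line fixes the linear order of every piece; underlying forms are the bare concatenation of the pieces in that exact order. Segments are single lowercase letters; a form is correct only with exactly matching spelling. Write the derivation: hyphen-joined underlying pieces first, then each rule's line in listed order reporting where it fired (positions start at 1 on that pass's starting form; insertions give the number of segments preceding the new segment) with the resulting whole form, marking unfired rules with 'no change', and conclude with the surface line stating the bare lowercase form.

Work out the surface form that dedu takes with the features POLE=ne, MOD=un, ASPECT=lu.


underlying: dedu-ek-m-sug
1. e, o -> 0 / V _: fires at position(s) 5: dedukmsug
surface: dedukmsug


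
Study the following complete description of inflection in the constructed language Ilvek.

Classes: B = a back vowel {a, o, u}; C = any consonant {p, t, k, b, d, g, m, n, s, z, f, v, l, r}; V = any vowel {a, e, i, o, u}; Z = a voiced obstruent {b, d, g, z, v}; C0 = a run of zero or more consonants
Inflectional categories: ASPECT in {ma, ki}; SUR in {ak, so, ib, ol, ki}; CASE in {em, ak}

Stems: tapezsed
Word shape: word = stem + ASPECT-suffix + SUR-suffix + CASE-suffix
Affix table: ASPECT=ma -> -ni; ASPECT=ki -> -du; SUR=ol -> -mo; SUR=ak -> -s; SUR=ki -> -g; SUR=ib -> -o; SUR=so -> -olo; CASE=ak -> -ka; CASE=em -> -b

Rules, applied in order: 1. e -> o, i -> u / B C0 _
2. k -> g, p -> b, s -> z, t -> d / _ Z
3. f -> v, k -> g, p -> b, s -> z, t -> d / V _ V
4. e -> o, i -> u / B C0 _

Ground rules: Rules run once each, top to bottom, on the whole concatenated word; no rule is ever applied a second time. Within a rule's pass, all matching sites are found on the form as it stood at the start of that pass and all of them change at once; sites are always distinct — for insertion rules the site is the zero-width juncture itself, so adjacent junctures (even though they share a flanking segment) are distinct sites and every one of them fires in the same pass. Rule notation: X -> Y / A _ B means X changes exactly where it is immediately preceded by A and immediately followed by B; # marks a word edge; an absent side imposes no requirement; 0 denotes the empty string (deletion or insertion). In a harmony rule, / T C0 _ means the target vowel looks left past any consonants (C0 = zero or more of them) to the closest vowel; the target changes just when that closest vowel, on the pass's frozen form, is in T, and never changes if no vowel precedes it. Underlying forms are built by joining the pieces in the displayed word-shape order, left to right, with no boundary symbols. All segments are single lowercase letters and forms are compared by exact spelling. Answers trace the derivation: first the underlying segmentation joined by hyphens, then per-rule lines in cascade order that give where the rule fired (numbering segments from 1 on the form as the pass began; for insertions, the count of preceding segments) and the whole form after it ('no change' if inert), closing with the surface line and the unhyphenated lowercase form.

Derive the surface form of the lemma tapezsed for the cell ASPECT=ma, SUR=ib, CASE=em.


underlying: tapezsed-ni-o-b
1. e -> o, i -> u / B C0 _: fires at position(s) 4: tapozsedniob
2. k -> g, p -> b, s -> z, t -> d / _ Z: no change
3. f -> v, k -> g, p -> b, s -> z, t -> d / V _ V: fires at position(s) 3: tabozsedniob
4. e -> o, i -> u / B C0 _: fires at position(s) 7: tabozsodniob
surface: tabozsodniob


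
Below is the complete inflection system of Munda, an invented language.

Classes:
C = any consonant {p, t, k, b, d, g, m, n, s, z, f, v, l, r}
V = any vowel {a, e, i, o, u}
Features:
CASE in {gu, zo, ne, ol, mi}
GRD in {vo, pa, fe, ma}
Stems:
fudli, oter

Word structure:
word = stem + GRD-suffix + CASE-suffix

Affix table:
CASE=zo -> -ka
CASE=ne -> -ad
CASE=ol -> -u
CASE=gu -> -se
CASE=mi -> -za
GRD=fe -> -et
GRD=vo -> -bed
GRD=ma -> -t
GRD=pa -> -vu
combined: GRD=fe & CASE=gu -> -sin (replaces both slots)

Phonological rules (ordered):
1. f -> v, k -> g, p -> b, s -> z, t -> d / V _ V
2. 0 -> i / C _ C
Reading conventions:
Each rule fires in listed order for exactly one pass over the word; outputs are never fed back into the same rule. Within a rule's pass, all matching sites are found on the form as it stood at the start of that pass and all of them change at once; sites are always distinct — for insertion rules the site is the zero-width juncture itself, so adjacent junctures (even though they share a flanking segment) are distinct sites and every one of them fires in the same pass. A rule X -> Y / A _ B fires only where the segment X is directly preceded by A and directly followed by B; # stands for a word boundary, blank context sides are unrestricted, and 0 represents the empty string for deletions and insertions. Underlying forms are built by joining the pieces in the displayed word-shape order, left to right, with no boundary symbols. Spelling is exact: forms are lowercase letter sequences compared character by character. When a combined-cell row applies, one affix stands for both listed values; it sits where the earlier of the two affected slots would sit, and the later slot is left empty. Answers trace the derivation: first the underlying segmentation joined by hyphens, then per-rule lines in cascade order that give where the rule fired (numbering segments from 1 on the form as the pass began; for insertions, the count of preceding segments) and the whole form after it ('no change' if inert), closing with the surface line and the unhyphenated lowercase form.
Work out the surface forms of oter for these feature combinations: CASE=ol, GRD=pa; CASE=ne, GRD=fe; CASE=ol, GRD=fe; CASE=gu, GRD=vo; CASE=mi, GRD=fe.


cell CASE=ol, GRD=pa:
underlying: oter-vu-u
1. f -> v, k -> g, p -> b, s -> z, t -> d / V _ V: fires at position(s) 2: odervuu
2. 0 -> i / C _ C: inserts after position(s) 4: oderivuu
surface: oderivuu

cell CASE=ne, GRD=fe:
underlying: oter-et-ad
1. f -> v, k -> g, p -> b, s -> z, t -> d / V _ V: fires at position(s) 2, 6: oderedad
2. 0 -> i / C _ C: no change
surface: oderedad

cell CASE=ol, GRD=fe:
underlying: oter-et-u
1. f -> v, k -> g, p -> b, s -> z, t -> d / V _ V: fires at position(s) 2, 6: oderedu
2. 0 -> i / C _ C: no change
surface: oderedu

cell CASE=gu, GRD=vo:
underlying: oter-bed-se
1. f -> v, k -> g, p -> b, s -> z, t -> d / V _ V: fires at position(s) 2: oderbedse
2. 0 -> i / C _ C: inserts after position(s) 4, 7: oderibedise
surface: oderibedise

cell CASE=mi, GRD=fe:
underlying: oter-et-za
1. f -> v, k -> g, p -> b, s -> z, t -> d / V _ V: fires at position(s) 2: oderetza
2. 0 -> i / C _ C: inserts after position(s) 6: oderetiza
surface: oderetiza


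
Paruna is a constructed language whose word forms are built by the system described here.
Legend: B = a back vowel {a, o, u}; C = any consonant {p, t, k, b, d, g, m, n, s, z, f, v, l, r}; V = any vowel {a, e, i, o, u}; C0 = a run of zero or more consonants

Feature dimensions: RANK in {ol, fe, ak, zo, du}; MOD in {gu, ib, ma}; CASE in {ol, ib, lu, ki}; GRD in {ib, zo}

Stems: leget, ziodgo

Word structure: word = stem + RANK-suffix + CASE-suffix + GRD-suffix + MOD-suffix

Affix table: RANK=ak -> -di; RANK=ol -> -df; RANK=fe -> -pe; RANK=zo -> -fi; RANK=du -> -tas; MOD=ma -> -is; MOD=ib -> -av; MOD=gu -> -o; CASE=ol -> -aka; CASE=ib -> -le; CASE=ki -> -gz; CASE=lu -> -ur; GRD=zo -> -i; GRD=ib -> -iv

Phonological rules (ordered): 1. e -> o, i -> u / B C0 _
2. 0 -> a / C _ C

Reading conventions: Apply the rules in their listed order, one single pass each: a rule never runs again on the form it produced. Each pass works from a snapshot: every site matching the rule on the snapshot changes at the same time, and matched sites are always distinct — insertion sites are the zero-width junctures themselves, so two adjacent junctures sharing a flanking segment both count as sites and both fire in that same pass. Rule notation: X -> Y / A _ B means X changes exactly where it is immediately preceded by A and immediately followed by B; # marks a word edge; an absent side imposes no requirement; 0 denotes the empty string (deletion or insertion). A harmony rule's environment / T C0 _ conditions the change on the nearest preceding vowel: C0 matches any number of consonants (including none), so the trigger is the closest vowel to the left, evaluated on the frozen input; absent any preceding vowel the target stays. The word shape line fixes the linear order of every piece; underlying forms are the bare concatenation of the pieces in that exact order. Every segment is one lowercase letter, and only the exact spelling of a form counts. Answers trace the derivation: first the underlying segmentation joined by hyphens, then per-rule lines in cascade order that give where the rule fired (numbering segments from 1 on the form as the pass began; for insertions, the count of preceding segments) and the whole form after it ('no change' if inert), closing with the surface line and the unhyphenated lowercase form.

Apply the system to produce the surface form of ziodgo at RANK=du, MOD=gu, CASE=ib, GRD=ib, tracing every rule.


underlying: ziodgo-tas-le-iv-o
1. e -> o, i -> u / B C0 _: fires at position(s) 11: ziodgotasloivo
2. 0 -> a / C _ C: inserts after position(s) 4, 9: ziodagotasaloivo
surface: ziodagotasaloivo


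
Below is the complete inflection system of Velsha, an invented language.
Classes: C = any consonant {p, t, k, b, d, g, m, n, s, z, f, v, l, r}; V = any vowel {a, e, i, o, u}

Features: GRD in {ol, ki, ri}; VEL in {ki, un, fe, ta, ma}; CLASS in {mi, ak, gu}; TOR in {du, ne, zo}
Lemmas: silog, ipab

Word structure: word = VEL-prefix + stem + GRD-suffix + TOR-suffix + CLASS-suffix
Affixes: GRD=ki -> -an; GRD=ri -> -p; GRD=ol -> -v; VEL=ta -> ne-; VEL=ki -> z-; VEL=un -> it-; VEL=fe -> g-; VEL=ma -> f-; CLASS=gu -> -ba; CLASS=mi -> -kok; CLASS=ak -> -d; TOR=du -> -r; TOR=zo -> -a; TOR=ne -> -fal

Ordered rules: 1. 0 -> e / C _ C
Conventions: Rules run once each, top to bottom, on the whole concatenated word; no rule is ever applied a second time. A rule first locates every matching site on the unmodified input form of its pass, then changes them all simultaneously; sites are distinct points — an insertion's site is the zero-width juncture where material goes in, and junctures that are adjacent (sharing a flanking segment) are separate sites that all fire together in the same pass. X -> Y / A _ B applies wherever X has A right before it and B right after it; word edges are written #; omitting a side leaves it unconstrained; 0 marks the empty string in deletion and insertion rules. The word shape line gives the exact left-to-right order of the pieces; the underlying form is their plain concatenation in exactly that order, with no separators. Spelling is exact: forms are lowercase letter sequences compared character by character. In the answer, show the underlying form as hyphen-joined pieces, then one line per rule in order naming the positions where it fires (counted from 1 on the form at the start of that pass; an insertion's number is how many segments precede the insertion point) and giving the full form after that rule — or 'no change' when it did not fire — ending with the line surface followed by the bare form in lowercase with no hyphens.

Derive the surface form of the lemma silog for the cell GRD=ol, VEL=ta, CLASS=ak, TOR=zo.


underlying: ne-silog-v-a-d
1. 0 -> e / C _ C: inserts after position(s) 7: nesilogevad
surface: nesilogevad


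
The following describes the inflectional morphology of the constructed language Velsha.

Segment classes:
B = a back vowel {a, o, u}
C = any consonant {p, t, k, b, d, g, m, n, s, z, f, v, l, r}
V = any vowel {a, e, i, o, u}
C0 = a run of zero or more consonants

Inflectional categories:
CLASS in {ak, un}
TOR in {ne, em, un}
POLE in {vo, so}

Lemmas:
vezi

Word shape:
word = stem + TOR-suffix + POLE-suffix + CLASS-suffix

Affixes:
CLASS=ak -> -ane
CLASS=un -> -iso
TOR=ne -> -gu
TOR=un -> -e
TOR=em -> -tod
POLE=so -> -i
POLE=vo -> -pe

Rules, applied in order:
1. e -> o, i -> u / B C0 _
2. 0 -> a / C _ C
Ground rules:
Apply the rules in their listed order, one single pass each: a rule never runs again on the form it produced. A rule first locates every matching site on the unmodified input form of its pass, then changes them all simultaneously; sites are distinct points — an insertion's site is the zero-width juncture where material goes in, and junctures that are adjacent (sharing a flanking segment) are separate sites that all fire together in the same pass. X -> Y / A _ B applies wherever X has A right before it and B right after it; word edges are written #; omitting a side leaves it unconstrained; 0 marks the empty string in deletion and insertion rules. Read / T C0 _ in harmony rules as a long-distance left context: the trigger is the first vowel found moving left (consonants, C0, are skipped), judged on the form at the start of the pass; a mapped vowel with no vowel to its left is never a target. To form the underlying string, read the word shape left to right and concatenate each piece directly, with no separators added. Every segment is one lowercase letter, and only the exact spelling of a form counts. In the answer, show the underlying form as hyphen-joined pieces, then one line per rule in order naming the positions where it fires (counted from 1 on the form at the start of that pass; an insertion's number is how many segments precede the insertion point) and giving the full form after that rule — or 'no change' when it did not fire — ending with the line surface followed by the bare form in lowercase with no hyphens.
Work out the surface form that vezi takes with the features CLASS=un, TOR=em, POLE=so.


underlying: vezi-tod-i-iso
1. e -> o, i -> u / B C0 _: fires at position(s) 8: vezitoduiso
2. 0 -> a / C _ C: no change
surface: vezitoduiso


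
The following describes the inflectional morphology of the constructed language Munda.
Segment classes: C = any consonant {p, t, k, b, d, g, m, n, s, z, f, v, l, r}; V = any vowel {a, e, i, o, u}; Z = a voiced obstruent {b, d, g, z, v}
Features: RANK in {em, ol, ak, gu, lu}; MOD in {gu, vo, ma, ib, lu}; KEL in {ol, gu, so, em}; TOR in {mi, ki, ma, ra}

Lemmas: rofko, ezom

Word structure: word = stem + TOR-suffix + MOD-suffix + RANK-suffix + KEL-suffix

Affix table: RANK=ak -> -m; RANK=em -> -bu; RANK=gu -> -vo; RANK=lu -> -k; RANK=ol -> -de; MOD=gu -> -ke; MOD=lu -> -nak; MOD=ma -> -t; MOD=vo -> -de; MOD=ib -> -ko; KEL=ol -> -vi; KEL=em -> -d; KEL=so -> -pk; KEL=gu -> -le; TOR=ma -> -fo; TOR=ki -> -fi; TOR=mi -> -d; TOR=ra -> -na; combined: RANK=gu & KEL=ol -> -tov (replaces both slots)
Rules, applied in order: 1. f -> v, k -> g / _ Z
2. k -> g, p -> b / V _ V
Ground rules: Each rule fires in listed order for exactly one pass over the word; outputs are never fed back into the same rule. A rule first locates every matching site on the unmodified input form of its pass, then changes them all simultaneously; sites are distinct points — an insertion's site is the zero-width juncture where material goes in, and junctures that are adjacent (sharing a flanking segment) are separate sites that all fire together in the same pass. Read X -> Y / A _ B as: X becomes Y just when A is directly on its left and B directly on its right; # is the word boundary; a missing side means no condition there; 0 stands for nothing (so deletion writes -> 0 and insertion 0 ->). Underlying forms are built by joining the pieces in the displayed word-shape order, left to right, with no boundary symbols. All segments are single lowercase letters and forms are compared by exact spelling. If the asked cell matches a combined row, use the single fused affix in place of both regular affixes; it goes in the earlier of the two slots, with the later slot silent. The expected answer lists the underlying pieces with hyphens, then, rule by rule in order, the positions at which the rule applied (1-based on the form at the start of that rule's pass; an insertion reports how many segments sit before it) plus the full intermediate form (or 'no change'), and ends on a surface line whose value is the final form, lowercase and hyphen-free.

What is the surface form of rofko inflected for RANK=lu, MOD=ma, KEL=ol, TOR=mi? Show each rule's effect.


underlying: rofko-d-t-k-vi
1. f -> v, k -> g / _ Z: fires at position(s) 8: rofkodtgvi
2. k -> g, p -> b / V _ V: no change
surface: rofkodtgvi


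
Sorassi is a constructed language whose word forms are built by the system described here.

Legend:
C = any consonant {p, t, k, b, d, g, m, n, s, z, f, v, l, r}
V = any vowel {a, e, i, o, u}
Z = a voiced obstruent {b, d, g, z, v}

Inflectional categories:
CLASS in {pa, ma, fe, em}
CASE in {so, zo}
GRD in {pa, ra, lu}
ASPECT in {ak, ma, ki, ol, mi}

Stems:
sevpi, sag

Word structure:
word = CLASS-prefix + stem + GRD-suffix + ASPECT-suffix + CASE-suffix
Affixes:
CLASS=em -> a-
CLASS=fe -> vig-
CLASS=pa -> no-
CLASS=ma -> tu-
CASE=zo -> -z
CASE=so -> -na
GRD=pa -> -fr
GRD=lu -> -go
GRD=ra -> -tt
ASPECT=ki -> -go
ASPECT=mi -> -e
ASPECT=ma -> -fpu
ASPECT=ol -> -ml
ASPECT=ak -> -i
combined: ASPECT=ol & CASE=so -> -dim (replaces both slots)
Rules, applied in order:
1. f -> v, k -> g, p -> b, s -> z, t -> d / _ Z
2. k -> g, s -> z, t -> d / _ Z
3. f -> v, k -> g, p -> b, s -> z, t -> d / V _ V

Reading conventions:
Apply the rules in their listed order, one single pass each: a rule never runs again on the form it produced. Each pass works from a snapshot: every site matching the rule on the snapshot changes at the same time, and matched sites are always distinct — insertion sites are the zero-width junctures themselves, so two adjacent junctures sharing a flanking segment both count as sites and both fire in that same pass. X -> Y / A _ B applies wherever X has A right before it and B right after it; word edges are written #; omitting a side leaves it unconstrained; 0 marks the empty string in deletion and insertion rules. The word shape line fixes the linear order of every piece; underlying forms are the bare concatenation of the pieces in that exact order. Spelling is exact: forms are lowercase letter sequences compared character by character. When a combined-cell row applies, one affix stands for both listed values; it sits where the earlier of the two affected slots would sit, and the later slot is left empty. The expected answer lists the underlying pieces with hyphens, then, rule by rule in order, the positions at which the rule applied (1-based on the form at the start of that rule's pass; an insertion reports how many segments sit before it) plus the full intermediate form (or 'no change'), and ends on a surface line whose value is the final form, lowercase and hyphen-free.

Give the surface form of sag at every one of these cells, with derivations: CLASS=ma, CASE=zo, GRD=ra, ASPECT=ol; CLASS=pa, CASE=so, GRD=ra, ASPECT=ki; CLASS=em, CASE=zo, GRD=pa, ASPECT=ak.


cell CLASS=ma, CASE=zo, GRD=ra, ASPECT=ol:
underlying: tu-sag-tt-ml-z
1. f -> v, k -> g, p -> b, s -> z, t -> d / _ Z: no change
2. k -> g, s -> z, t -> d / _ Z: no change
3. f -> v, k -> g, p -> b, s -> z, t -> d / V _ V: fires at position(s) 3: tuzagttmlz
surface: tuzagttmlz

cell CLASS=pa, CASE=so, GRD=ra, ASPECT=ki:
underlying: no-sag-tt-go-na
1. f -> v, k -> g, p -> b, s -> z, t -> d / _ Z: fires at position(s) 7: nosagtdgona
2. k -> g, s -> z, t -> d / _ Z: fires at position(s) 6: nosagddgona
3. f -> v, k -> g, p -> b, s -> z, t -> d / V _ V: fires at position(s) 3: nozagddgona
surface: nozagddgona

cell CLASS=em, CASE=zo, GRD=pa, ASPECT=ak:
underlying: a-sag-fr-i-z
1. f -> v, k -> g, p -> b, s -> z, t -> d / _ Z: no change
2. k -> g, s -> z, t -> d / _ Z: no change
3. f -> v, k -> g, p -> b, s -> z, t -> d / V _ V: fires at position(s) 2: azagfriz
surface: azagfriz
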